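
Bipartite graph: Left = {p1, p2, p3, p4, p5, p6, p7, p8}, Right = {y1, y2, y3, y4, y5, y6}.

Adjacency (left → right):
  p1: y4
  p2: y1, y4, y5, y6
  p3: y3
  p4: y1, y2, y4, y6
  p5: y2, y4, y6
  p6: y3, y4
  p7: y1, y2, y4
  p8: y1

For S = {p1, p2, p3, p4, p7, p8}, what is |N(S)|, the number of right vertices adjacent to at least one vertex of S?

6

The union of neighbours of {p1, p2, p3, p4, p7, p8} is {y1, y2, y3, y4, y5, y6}, which has 6 elements.
Since |N(S)| = 6 ≥ |S| = 6, Hall's condition holds for this subset.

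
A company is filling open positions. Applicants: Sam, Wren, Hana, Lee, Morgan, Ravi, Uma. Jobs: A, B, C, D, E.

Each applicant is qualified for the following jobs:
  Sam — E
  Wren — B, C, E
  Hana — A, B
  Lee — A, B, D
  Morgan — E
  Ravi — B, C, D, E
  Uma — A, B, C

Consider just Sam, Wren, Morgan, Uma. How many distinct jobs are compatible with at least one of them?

The union of neighbours of {Sam, Wren, Morgan, Uma} is {A, B, C, E}, which has 4 elements.
Since |N(S)| = 4 ≥ |S| = 4, Hall's condition holds for this subset.

4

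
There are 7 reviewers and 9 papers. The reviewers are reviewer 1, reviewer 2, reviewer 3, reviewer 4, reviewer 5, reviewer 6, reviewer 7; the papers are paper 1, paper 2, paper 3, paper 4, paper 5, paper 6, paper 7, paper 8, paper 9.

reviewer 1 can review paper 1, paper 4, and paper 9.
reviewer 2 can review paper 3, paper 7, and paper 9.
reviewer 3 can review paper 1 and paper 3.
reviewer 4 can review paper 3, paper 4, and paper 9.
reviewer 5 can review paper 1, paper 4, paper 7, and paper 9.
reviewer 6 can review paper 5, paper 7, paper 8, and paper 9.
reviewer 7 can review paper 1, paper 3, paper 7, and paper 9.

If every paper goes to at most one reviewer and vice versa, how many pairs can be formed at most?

One maximum matching: reviewer 1→paper 4, reviewer 2→paper 3, reviewer 3→paper 1, reviewer 4→paper 9, reviewer 5→paper 7, reviewer 6→paper 5.
The set {reviewer 1, reviewer 2, reviewer 3, reviewer 4, reviewer 5, reviewer 7} has only 5 neighbours ({paper 1, paper 3, paper 4, paper 7, paper 9}), so by Hall's theorem at most 6 of the 7 reviewers can be matched.

6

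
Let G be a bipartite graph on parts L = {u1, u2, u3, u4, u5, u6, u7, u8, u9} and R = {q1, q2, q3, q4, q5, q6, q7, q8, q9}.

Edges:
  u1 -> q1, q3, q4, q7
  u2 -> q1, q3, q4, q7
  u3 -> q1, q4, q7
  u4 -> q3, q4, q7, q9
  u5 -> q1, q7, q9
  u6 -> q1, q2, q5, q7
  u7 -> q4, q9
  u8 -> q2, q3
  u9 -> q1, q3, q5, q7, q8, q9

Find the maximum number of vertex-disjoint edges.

One maximum matching: u1–q1, u2–q3, u3–q4, u4–q9, u5–q7, u6–q5, u8–q2, u9–q8.
The set {u1, u2, u3, u4, u5, u7} has only 5 neighbours ({q1, q3, q4, q7, q9}), so by Hall's theorem at most 8 of the 9 left vertices can be matched.

8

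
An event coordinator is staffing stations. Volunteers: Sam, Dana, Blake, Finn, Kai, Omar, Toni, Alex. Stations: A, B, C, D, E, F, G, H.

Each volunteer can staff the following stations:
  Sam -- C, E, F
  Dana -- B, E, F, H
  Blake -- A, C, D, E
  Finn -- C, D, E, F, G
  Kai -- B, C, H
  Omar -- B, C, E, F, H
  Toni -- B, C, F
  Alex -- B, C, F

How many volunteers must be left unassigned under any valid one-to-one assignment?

For example, pair Sam–F, Dana–H, Blake–D, Finn–G, Kai–C, Omar–E, Toni–B.
The set {Sam, Dana, Kai, Omar, Toni, Alex} has only 5 neighbours ({B, C, E, F, H}), so by Hall's theorem at most 7 of the 8 volunteers can be matched.
That matches 7 of the 8, leaving 1 unmatched; no matching can do better.

1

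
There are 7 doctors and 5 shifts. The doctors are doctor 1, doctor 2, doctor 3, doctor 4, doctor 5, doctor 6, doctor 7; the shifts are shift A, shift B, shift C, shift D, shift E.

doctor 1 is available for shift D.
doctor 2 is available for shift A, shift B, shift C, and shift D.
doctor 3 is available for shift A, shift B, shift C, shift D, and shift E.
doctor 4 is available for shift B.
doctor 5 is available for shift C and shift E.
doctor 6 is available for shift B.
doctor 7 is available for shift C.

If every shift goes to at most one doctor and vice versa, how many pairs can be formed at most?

A valid assignment of size 5: doctor 1-shift D, doctor 2-shift A, doctor 3-shift C, doctor 4-shift B, doctor 5-shift E.
The set {doctor 1, doctor 2, doctor 3, doctor 4, doctor 5, doctor 6, doctor 7} has only 5 neighbours ({shift A, shift B, shift C, shift D, shift E}), so by Hall's theorem at most 5 of the 7 doctors can be matched.

5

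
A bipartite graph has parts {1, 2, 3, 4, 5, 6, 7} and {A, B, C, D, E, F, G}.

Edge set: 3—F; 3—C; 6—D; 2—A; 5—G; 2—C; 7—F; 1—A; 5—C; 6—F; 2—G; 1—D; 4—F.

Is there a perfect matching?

The set {1, 2, 3, 4, 5, 6, 7} has only 5 neighbours ({A, C, D, F, G}), so by Hall's theorem at most 5 of the 7 left vertices can be matched.
Hence no matching covers every left vertex.

No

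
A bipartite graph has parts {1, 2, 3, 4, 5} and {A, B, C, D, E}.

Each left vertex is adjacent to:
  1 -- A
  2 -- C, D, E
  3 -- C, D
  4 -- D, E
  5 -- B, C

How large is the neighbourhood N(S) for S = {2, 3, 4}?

The union of neighbours of {2, 3, 4} is {C, D, E}, which has 3 elements.
Since |N(S)| = 3 ≥ |S| = 3, Hall's condition holds for this subset.

3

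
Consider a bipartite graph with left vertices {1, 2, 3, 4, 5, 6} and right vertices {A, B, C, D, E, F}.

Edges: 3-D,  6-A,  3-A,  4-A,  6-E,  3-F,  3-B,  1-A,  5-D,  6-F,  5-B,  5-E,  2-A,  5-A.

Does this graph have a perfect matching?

The set {1, 2, 4} has only 1 neighbour ({A}), so by Hall's theorem at most 4 of the 6 left vertices can be matched.
Hence no matching covers every left vertex.

No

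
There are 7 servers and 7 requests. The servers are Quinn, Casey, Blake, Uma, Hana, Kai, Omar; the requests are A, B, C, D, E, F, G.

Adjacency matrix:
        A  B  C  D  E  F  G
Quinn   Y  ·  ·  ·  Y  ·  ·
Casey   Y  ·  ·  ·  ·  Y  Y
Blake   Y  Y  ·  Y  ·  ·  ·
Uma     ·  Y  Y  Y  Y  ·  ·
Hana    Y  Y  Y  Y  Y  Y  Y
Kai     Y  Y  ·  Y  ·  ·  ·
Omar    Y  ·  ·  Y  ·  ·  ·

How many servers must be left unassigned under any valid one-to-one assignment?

0

A valid assignment of size 7: Quinn→E, Casey→F, Blake→B, Uma→C, Hana→G, Kai→A, Omar→D.
This saturates every server, so 7 is the maximum.
That matches 7 of the 7, leaving 0 unmatched; no matching can do better.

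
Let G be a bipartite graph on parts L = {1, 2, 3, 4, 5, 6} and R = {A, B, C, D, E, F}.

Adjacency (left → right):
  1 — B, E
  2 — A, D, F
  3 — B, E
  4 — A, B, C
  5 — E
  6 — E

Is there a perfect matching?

The set {1, 3, 5, 6} has only 2 neighbours ({B, E}), so by Hall's theorem at most 4 of the 6 left vertices can be matched.
Hence no matching covers every left vertex.

No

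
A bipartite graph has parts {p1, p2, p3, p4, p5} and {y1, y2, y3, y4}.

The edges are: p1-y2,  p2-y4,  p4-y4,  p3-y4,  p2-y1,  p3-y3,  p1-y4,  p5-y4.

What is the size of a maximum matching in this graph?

4

For example, pair p1–y2, p2–y1, p3–y3, p4–y4.
The set {p4, p5} has only 1 neighbour ({y4}), so by Hall's theorem at most 4 of the 5 left vertices can be matched.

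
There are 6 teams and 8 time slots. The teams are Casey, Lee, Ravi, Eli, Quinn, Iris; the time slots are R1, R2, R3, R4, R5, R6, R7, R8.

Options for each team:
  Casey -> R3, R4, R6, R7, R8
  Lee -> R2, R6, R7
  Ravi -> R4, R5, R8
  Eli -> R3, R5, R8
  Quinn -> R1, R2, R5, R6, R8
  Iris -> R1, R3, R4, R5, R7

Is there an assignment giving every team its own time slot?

For example, pair Casey→R6, Lee→R7, Ravi→R4, Eli→R8, Quinn→R2, Iris→R3.
Every team is matched, so this matching saturates all of them.

Yes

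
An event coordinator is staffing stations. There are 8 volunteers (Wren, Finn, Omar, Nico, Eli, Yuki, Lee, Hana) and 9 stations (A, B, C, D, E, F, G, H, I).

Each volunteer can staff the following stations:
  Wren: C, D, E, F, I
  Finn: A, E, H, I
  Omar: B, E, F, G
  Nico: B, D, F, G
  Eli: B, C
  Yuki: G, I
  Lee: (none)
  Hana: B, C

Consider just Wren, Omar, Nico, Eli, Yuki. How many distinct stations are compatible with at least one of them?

The union of neighbours of {Wren, Omar, Nico, Eli, Yuki} is {B, C, D, E, F, G, I}, which has 7 elements.
Since |N(S)| = 7 ≥ |S| = 5, Hall's condition holds for this subset.

7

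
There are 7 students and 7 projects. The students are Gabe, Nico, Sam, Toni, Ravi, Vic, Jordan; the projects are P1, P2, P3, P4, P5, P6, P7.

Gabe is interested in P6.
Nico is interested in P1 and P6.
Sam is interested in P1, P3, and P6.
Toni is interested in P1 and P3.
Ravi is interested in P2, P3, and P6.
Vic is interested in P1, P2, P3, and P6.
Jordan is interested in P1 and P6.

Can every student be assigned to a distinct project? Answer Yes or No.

The set {Gabe, Nico, Sam, Toni, Ravi, Vic, Jordan} has only 4 neighbours ({P1, P2, P3, P6}), so by Hall's theorem at most 4 of the 7 students can be matched.
Hence no matching covers every student.

No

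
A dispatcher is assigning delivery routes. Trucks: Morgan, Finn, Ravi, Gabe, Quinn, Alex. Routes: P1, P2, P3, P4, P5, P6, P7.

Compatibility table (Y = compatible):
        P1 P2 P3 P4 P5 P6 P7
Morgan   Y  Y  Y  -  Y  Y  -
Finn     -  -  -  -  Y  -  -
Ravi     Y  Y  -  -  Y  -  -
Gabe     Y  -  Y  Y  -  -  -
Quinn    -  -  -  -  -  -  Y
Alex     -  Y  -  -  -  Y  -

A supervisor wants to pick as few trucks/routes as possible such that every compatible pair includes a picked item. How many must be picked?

6

The 6 edges Morgan–P3, Finn–P5, Ravi–P2, Gabe–P1, Quinn–P7, Alex–P6 form a matching, so any vertex cover needs at least 6 vertices (one per matched edge).
Conversely {Morgan, Finn, Ravi, Gabe, Quinn, Alex} meets every edge and has exactly 6 vertices, so 6 is optimal.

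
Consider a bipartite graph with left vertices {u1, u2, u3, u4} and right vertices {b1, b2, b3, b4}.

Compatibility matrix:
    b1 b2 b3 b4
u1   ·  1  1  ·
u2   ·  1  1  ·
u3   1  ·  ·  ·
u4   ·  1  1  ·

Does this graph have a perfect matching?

No

The set {u1, u2, u4} has only 2 neighbours ({b2, b3}), so by Hall's theorem at most 3 of the 4 left vertices can be matched.
Hence no matching covers every left vertex.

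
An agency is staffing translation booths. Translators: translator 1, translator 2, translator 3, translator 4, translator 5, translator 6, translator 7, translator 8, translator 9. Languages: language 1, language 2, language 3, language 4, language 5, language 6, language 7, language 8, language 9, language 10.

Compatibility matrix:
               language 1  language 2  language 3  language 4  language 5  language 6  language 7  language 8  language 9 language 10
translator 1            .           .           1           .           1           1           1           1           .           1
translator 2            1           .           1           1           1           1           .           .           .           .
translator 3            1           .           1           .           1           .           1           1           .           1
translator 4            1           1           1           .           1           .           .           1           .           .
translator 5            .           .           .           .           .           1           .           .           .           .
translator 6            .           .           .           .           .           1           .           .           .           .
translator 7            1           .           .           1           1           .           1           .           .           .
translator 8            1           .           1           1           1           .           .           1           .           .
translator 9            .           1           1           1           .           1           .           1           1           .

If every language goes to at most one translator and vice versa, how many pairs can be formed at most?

One maximum matching: translator 1-language 10, translator 2-language 4, translator 3-language 1, translator 4-language 8, translator 5-language 6, translator 7-language 7, translator 8-language 3, translator 9-language 2.
The set {translator 5, translator 6} has only 1 neighbour ({language 6}), so by Hall's theorem at most 8 of the 9 translators can be matched.

8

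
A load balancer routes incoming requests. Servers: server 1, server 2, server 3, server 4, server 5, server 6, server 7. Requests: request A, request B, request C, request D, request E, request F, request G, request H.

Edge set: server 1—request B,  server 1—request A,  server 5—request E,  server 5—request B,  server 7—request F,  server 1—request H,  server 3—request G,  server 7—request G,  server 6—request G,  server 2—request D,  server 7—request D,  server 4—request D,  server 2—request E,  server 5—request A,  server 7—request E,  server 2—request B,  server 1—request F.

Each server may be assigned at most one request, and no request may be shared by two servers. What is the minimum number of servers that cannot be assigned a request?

1

For example, pair server 1–request H, server 2–request B, server 3–request G, server 4–request D, server 5–request E, server 7–request F.
The set {server 3, server 6} has only 1 neighbour ({request G}), so by Hall's theorem at most 6 of the 7 servers can be matched.
That matches 6 of the 7, leaving 1 unmatched; no matching can do better.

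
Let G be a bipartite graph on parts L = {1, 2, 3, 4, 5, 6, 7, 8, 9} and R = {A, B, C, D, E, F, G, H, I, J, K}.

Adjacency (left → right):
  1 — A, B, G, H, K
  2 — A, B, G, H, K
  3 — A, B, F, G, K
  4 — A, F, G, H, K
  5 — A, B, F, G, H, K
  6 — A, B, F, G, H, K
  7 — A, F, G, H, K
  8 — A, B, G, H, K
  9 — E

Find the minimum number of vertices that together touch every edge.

7

A maximum matching has 7 edges (e.g. 1–B, 2–H, 3–K, 4–F, 5–A, 6–G, 9–E).
By König's theorem the minimum vertex cover has the same size. One such cover is {9, A, B, F, G, H, K}.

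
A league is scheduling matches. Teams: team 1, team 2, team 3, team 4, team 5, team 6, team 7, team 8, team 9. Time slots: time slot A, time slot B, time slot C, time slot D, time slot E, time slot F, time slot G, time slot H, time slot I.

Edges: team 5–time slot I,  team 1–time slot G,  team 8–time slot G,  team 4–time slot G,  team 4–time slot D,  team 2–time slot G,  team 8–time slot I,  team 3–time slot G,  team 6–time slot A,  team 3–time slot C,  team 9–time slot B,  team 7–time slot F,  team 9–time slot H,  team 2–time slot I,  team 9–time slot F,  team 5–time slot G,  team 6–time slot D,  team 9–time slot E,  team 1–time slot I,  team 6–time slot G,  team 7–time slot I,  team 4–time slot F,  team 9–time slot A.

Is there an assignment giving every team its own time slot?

The set {team 1, team 2, team 5, team 8} has only 2 neighbours ({time slot G, time slot I}), so by Hall's theorem at most 7 of the 9 teams can be matched.
Hence no matching covers every team.

No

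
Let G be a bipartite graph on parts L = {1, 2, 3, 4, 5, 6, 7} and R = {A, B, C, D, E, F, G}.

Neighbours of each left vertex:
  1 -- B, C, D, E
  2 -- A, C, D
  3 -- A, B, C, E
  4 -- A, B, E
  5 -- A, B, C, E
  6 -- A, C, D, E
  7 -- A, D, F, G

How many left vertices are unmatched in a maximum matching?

A valid assignment of size 6: 1-D, 2-A, 3-C, 4-E, 5-B, 7-F.
The set {1, 2, 3, 4, 5, 6} has only 5 neighbours ({A, B, C, D, E}), so by Hall's theorem at most 6 of the 7 left vertices can be matched.
That matches 6 of the 7, leaving 1 unmatched; no matching can do better.

1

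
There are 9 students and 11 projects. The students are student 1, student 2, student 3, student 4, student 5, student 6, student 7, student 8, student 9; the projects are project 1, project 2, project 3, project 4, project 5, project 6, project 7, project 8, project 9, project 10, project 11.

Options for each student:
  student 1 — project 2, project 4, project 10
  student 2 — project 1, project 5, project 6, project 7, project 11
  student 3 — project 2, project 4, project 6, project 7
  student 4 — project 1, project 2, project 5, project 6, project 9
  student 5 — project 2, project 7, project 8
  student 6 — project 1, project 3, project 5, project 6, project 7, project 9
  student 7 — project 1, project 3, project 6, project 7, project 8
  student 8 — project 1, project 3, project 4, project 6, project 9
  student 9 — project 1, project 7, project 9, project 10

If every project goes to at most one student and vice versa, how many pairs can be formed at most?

9

A valid assignment of size 9: student 1-project 10, student 2-project 11, student 3-project 4, student 4-project 2, student 5-project 8, student 6-project 7, student 7-project 6, student 8-project 3, student 9-project 9.
All 9 students are matched, so no larger matching exists.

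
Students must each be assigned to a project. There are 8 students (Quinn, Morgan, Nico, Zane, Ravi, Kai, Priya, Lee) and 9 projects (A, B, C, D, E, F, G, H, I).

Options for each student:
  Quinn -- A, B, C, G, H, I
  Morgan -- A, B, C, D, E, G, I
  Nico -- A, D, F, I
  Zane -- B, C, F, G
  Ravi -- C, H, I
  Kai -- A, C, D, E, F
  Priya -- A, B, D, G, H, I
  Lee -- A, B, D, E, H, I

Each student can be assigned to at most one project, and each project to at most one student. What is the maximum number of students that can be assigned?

For example, pair Quinn-G, Morgan-B, Nico-I, Zane-F, Ravi-C, Kai-E, Priya-H, Lee-A.
All 8 students are matched, so no larger matching exists.

8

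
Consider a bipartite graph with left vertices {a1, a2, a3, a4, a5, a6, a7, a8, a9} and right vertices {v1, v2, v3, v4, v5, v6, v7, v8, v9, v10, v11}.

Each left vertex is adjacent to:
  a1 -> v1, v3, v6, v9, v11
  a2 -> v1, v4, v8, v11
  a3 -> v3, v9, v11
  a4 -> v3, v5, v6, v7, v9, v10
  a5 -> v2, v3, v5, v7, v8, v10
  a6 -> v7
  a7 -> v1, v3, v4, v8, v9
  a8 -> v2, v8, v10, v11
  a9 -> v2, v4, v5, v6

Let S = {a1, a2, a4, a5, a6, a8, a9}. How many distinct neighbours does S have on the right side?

11

The union of neighbours of {a1, a2, a4, a5, a6, a8, a9} is {v1, v2, v3, v4, v5, v6, v7, v8, v9, v10, v11}, which has 11 elements.
Since |N(S)| = 11 ≥ |S| = 7, Hall's condition holds for this subset.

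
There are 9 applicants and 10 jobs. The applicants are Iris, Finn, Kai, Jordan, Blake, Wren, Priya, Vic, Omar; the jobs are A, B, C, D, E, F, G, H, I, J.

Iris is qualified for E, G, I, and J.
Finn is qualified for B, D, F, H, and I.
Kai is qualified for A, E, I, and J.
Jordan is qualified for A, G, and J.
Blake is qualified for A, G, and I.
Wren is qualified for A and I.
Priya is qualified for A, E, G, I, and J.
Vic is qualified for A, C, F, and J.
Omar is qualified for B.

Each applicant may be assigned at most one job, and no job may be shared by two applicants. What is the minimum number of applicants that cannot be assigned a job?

1

A valid assignment of size 8: Iris–E, Finn–H, Kai–A, Jordan–J, Blake–G, Wren–I, Vic–C, Omar–B.
The set {Iris, Kai, Jordan, Blake, Wren, Priya} has only 5 neighbours ({A, E, G, I, J}), so by Hall's theorem at most 8 of the 9 applicants can be matched.
That matches 8 of the 9, leaving 1 unmatched; no matching can do better.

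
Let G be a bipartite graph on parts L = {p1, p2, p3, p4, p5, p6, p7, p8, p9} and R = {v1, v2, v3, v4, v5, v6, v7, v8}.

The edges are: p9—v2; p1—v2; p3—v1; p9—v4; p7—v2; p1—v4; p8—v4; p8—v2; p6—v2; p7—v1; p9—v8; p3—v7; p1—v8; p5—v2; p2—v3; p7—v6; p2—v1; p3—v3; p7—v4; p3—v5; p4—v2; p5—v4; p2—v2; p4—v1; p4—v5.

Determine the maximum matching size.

7

A valid assignment of size 7: p1-v8, p2-v3, p3-v7, p4-v5, p5-v4, p6-v2, p7-v1.
The set {p1, p5, p6, p8, p9} has only 3 neighbours ({v2, v4, v8}), so by Hall's theorem at most 7 of the 9 left vertices can be matched.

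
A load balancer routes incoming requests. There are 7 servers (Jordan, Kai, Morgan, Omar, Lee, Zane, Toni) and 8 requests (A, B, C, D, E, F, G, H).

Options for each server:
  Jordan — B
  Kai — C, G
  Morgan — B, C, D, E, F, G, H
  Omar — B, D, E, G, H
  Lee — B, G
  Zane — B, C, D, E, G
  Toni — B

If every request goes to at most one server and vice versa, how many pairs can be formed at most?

For example, pair Jordan→B, Kai→C, Morgan→F, Omar→H, Lee→G, Zane→E.
The set {Jordan, Toni} has only 1 neighbour ({B}), so by Hall's theorem at most 6 of the 7 servers can be matched.

6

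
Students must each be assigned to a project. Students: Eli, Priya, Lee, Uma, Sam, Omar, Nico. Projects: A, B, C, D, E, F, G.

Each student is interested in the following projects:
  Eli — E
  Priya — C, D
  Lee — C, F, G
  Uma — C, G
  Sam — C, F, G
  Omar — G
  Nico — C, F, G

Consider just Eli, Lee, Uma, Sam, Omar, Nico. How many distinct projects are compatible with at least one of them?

4

The union of neighbours of {Eli, Lee, Uma, Sam, Omar, Nico} is {C, E, F, G}, which has 4 elements.
Since |N(S)| = 4 < |S| = 6, Hall's condition fails for this subset.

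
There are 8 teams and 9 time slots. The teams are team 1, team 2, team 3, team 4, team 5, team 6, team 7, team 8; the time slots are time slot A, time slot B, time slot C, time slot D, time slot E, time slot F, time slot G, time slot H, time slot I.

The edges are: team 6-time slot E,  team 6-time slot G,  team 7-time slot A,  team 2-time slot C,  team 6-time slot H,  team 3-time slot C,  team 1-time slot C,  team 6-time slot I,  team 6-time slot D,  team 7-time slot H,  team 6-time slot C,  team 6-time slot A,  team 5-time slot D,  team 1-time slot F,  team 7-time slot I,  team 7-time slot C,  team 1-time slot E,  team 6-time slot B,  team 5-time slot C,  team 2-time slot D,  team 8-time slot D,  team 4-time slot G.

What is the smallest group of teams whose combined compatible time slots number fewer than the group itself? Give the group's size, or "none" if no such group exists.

Take S = {team 2, team 3, team 5}. Its neighbourhood is {time slot C, time slot D}, so |N(S)| = 2 < |S| = 3.
Every subset of size less than 3 has at least as many neighbours as members, so 3 is the minimum.

3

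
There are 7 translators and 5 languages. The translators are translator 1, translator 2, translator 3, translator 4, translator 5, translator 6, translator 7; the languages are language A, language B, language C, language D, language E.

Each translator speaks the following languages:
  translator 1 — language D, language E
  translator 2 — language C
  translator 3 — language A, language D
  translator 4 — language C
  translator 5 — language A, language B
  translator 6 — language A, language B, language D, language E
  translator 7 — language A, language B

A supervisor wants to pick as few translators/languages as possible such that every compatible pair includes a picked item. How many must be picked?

5

A maximum matching has 5 edges (e.g. translator 1–language E, translator 2–language C, translator 3–language D, translator 5–language A, translator 6–language B).
By König's theorem the minimum vertex cover has the same size. One such cover is {language A, language B, language C, language D, language E}.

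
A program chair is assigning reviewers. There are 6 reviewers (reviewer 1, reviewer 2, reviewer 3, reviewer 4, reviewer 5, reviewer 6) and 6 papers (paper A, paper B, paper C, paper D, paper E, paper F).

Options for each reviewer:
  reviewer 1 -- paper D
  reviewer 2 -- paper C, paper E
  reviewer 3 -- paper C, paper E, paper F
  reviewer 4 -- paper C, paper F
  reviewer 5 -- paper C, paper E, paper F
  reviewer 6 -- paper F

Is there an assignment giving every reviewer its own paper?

No

The set {reviewer 2, reviewer 3, reviewer 4, reviewer 5, reviewer 6} has only 3 neighbours ({paper C, paper E, paper F}), so by Hall's theorem at most 4 of the 6 reviewers can be matched.
Hence no matching covers every reviewer.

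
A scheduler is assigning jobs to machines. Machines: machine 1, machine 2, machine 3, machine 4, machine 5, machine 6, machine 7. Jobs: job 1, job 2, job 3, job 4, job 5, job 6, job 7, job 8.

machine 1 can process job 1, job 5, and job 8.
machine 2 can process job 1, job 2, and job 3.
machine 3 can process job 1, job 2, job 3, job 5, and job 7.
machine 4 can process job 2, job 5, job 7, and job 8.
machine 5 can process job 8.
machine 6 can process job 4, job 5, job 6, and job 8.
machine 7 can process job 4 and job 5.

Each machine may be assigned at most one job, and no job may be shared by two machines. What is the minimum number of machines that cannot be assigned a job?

0

One maximum matching: machine 1–job 5, machine 2–job 1, machine 3–job 7, machine 4–job 2, machine 5–job 8, machine 6–job 6, machine 7–job 4.
All 7 machines are matched, so no larger matching exists.
That matches 7 of the 7, leaving 0 unmatched; no matching can do better.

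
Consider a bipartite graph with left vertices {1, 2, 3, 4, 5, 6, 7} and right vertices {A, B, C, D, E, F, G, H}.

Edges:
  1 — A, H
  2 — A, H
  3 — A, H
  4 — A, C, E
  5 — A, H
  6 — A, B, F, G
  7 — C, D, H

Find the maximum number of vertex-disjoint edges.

For example, pair 1→A, 2→H, 4→E, 6→B, 7→C.
The set {1, 2, 3, 5} has only 2 neighbours ({A, H}), so by Hall's theorem at most 5 of the 7 left vertices can be matched.

5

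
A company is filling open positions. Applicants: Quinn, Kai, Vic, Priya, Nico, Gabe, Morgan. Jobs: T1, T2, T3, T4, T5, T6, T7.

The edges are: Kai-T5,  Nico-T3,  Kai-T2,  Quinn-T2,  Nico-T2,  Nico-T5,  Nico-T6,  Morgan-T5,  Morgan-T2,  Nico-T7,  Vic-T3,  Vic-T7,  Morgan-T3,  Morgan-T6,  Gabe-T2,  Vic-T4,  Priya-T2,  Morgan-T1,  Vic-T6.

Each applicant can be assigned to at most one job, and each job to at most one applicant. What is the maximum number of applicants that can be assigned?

For example, pair Quinn–T2, Kai–T5, Vic–T6, Nico–T7, Morgan–T3.
The set {Quinn, Priya, Gabe} has only 1 neighbour ({T2}), so by Hall's theorem at most 5 of the 7 applicants can be matched.

5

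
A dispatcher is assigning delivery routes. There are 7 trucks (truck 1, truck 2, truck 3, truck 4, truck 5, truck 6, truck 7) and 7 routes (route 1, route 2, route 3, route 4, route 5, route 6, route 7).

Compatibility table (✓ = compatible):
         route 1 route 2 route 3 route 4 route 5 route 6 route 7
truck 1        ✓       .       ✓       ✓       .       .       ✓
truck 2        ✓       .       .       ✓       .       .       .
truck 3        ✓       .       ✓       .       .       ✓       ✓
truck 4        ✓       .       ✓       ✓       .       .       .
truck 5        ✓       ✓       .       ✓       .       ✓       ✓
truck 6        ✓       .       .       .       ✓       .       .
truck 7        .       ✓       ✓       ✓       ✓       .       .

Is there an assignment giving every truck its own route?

A valid assignment of size 7: truck 1–route 7, truck 2–route 1, truck 3–route 6, truck 4–route 3, truck 5–route 4, truck 6–route 5, truck 7–route 2.
Every truck is matched, so this is a perfect matching.

Yes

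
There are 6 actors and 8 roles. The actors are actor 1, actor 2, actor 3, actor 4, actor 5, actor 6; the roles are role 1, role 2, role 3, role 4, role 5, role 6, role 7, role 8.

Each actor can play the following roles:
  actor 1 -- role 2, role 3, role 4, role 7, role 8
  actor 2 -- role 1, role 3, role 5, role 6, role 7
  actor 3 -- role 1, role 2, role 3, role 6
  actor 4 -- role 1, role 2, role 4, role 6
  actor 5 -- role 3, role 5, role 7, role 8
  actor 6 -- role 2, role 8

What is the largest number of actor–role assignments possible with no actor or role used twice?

For example, pair actor 1–role 2, actor 2–role 7, actor 3–role 1, actor 4–role 6, actor 5–role 3, actor 6–role 8.
This saturates every actor, so 6 is the maximum.

6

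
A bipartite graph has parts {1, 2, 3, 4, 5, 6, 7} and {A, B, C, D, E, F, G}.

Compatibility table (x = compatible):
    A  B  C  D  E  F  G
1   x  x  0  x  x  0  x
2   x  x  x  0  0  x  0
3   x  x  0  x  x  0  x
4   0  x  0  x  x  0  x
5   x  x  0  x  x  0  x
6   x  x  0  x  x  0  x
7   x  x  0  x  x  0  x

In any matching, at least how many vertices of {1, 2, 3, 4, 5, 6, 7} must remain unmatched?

A valid assignment of size 6: 1–B, 2–F, 3–E, 4–D, 5–A, 6–G.
The set {1, 3, 4, 5, 6, 7} has only 5 neighbours ({A, B, D, E, G}), so by Hall's theorem at most 6 of the 7 left vertices can be matched.
That matches 6 of the 7, leaving 1 unmatched; no matching can do better.

1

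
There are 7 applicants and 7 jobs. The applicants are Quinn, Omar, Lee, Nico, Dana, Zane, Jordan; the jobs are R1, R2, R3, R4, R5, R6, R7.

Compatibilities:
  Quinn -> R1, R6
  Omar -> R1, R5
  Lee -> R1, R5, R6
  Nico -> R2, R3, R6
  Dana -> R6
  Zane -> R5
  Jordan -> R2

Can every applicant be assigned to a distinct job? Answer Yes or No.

No

The set {Quinn, Omar, Lee, Dana, Zane} has only 3 neighbours ({R1, R5, R6}), so by Hall's theorem at most 5 of the 7 applicants can be matched.
Hence no matching covers every applicant.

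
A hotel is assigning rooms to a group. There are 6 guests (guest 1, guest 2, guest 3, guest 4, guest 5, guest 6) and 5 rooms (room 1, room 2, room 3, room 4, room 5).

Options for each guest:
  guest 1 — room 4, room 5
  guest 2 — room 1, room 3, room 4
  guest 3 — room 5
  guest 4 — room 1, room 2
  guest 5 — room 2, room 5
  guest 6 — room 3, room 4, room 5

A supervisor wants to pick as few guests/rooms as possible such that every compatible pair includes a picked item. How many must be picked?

{room 1, room 2, room 3, room 4, room 5} is a vertex cover of size 5: every edge has an endpoint in this set.
No smaller cover exists because guest 1–room 4, guest 2–room 3, guest 3–room 5, guest 4–room 1, guest 5–room 2 is a matching of size 5, and a cover must include an endpoint of each of these disjoint edges (König's theorem).

5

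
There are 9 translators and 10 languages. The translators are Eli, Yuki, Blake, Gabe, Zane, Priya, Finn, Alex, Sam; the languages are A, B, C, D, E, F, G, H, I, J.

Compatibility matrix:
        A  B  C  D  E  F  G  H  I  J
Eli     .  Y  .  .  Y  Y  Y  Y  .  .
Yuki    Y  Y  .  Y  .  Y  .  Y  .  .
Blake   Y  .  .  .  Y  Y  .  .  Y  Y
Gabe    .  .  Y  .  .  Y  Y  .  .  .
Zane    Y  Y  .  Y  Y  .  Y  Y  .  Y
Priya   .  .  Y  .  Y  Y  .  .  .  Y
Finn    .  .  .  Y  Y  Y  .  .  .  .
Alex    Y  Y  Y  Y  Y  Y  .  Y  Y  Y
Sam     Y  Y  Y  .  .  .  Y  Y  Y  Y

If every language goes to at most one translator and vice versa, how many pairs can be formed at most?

9

A valid assignment of size 9: Eli→G, Yuki→H, Blake→I, Gabe→F, Zane→E, Priya→C, Finn→D, Alex→A, Sam→J.
All 9 translators are matched, so no larger matching exists.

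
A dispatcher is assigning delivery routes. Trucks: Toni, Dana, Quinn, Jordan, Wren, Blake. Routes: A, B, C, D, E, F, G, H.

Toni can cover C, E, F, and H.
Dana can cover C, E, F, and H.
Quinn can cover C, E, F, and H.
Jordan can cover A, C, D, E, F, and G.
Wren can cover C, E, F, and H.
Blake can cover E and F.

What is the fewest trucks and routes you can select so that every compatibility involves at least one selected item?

5

The 5 edges Toni–F, Dana–C, Quinn–E, Jordan–G, Wren–H form a matching, so any vertex cover needs at least 5 vertices (one per matched edge).
Conversely {Jordan, C, E, F, H} meets every edge and has exactly 5 vertices, so 5 is optimal.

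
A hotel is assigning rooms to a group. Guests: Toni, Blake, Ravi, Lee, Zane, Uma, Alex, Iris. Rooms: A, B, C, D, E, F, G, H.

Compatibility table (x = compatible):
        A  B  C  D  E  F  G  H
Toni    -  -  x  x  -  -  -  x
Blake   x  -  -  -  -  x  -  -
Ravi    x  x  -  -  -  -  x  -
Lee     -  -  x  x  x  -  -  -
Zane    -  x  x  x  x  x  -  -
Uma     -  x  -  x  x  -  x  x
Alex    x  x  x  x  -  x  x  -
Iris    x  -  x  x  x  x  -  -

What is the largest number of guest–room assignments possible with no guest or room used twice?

8

For example, pair Toni-H, Blake-F, Ravi-B, Lee-C, Zane-E, Uma-G, Alex-D, Iris-A.
All 8 guests are matched, so no larger matching exists.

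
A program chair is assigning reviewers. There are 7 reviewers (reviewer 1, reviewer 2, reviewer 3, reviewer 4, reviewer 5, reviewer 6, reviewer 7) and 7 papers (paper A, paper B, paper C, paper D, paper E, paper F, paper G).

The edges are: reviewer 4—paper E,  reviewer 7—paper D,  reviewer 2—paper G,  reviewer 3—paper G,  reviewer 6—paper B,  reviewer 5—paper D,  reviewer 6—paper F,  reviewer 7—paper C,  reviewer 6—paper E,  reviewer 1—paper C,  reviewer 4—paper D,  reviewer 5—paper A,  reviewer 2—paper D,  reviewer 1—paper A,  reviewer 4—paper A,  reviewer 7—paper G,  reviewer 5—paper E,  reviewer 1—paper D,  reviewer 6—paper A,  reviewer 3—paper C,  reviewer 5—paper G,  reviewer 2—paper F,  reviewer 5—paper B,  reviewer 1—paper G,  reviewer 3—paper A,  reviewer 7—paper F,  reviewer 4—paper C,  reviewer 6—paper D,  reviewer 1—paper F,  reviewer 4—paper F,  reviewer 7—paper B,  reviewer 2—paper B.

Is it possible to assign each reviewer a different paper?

A valid assignment of size 7: reviewer 1-paper G, reviewer 2-paper F, reviewer 3-paper A, reviewer 4-paper C, reviewer 5-paper D, reviewer 6-paper E, reviewer 7-paper B.
Every reviewer is matched, so this is a perfect matching.

Yes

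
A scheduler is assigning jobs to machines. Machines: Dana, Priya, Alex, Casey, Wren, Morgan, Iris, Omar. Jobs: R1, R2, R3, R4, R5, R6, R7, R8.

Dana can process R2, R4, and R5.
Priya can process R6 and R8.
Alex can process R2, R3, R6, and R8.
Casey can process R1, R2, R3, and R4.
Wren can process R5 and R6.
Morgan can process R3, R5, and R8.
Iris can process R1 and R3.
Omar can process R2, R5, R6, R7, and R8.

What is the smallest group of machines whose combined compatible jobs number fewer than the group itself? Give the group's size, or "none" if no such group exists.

A matching saturating every machine exists, for instance Dana→R4, Priya→R6, Alex→R2, Casey→R1, Wren→R5, Morgan→R8, Iris→R3, Omar→R7.
By Hall's marriage theorem, this means |N(S)| ≥ |S| for every subset S, so no violating subset exists.

none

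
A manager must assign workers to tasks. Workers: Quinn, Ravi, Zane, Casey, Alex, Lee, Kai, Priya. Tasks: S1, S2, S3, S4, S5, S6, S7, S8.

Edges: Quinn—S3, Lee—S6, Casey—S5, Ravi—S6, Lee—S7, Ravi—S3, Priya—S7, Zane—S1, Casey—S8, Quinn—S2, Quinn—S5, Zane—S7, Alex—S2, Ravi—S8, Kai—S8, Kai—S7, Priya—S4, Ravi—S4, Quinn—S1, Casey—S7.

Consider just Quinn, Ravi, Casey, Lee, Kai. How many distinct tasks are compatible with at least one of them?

8

The union of neighbours of {Quinn, Ravi, Casey, Lee, Kai} is {S1, S2, S3, S4, S5, S6, S7, S8}, which has 8 elements.
Since |N(S)| = 8 ≥ |S| = 5, Hall's condition holds for this subset.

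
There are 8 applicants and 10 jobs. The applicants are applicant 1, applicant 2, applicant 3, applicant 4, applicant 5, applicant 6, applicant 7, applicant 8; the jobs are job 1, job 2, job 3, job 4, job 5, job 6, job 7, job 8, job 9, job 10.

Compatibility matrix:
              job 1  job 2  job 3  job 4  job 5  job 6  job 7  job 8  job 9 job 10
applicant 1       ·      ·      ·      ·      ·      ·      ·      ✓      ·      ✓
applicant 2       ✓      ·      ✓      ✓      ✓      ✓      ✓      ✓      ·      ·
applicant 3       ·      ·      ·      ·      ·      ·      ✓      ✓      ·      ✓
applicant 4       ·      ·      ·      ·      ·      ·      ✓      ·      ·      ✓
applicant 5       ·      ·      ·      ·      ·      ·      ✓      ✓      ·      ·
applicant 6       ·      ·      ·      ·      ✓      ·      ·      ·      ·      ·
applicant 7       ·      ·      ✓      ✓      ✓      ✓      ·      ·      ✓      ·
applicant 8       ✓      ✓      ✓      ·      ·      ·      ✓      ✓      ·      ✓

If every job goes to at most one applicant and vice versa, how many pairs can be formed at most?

One maximum matching: applicant 1–job 10, applicant 2–job 4, applicant 3–job 8, applicant 4–job 7, applicant 6–job 5, applicant 7–job 9, applicant 8–job 1.
The set {applicant 1, applicant 3, applicant 4, applicant 5} has only 3 neighbours ({job 10, job 7, job 8}), so by Hall's theorem at most 7 of the 8 applicants can be matched.

7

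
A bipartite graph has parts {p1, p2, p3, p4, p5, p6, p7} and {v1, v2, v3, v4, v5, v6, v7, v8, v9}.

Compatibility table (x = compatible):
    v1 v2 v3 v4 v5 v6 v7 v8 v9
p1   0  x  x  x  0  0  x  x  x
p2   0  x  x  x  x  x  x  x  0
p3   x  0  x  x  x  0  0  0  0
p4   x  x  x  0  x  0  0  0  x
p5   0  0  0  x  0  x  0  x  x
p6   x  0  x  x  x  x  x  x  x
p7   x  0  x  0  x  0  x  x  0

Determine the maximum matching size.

A valid assignment of size 7: p1–v2, p2–v8, p3–v5, p4–v1, p5–v4, p6–v6, p7–v3.
This saturates every left vertex, so 7 is the maximum.

7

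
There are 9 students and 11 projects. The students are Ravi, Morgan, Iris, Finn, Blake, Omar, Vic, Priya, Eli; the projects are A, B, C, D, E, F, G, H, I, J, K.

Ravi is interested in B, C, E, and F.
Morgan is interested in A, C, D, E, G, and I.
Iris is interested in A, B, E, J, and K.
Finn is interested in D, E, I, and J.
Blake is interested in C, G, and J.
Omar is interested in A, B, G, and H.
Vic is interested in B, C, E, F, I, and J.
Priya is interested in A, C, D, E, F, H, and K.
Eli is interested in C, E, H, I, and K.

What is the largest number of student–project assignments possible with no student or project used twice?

One maximum matching: Ravi→B, Morgan→A, Iris→J, Finn→E, Blake→C, Omar→G, Vic→F, Priya→H, Eli→K.
This saturates every student, so 9 is the maximum.

9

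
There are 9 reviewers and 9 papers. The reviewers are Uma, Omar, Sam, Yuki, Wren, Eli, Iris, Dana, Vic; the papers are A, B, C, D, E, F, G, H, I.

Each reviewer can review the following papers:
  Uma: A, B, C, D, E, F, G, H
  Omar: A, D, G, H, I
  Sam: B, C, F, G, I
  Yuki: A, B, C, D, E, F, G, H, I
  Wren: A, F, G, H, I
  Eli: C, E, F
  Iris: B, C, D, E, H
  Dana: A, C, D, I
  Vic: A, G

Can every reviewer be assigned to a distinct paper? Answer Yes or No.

One maximum matching: Uma-A, Omar-D, Sam-F, Yuki-E, Wren-H, Eli-C, Iris-B, Dana-I, Vic-G.
Every reviewer is matched, so this is a perfect matching.

Yes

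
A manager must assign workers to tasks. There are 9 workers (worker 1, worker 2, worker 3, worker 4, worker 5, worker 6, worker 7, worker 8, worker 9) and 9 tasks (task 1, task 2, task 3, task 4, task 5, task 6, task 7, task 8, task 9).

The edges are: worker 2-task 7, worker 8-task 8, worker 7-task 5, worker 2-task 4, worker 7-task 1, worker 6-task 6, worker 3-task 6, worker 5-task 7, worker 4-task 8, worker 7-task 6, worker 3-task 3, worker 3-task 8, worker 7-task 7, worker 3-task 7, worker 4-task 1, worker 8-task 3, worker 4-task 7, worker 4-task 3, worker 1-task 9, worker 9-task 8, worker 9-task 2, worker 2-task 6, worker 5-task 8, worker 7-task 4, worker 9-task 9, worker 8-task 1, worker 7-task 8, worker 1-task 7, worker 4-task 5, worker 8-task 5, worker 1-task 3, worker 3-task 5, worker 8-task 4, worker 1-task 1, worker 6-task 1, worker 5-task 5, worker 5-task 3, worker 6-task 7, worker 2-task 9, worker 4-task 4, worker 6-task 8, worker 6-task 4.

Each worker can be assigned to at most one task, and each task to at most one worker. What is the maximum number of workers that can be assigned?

A valid assignment of size 9: worker 1–task 9, worker 2–task 6, worker 3–task 5, worker 4–task 7, worker 5–task 3, worker 6–task 1, worker 7–task 4, worker 8–task 8, worker 9–task 2.
All 9 workers are matched, so no larger matching exists.

9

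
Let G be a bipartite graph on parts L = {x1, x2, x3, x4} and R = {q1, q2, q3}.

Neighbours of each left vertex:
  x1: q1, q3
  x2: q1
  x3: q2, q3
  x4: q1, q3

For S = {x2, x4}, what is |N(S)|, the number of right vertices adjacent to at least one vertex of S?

2

The union of neighbours of {x2, x4} is {q1, q3}, which has 2 elements.
Since |N(S)| = 2 ≥ |S| = 2, Hall's condition holds for this subset.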